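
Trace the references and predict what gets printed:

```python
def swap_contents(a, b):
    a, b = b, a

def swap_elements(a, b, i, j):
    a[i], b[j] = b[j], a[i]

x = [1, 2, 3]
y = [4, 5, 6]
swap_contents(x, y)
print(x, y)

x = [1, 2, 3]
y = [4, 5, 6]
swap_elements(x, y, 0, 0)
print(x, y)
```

Key concept: parameter rebinding vs mutation.
Step by step:
`x = [1, 2, 3]` → x = [1, 2, 3]
`y = [4, 5, 6]` → y = [4, 5, 6]
`swap_contents(x, y)` → no visible change to tracked variables
`print(x, y)` → prints [1, 2, 3] [4, 5, 6]
`x = [1, 2, 3]` → x = [1, 2, 3]
`y = [4, 5, 6]` → y = [4, 5, 6]
`swap_elements(x, y, 0, 0)` → x = [4, 2, 3]; y = [1, 5, 6]
`print(x, y)` → prints [4, 2, 3] [1, 5, 6]

Answer:
[1, 2, 3] [4, 5, 6]
[4, 2, 3] [1, 5, 6]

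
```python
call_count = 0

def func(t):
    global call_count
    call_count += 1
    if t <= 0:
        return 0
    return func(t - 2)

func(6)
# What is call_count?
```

Linear recursion stepping by 2: 4 calls from t=6 down to ≤0.

Answer: 4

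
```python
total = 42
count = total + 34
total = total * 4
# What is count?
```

Trace:
`total = 42` → total = 42
`count = total + 34` → count = 76
`total = total * 4` → total = 168
So count = 76

Answer: 76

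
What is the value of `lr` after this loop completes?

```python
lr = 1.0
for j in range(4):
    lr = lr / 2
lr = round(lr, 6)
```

Halving LR 4 times: 1 / 2^4
`lr` takes the values: 1.0 → 0.5 → 0.25 → 0.125 → 0.0625

Answer: 0.0625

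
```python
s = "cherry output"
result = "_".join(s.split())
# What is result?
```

Trace:
`s = "cherry output"` → s = 'cherry output'
`result = "_".join(s.split())` → result = 'cherry_output'
So result = 'cherry_output'

Answer: 'cherry_output'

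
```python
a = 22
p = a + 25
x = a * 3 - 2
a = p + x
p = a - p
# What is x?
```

Trace:
`a = 22` → a = 22
`p = a + 25` → p = 47
`x = a * 3 - 2` → x = 64
`a = p + x` → a = 111
`p = a - p` → p = 64
So x = 64

Answer: 64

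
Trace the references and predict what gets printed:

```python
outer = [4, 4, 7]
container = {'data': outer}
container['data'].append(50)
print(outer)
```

Key concept: dict holds reference to list.
Step by step:
`outer = [4, 4, 7]` → outer = [4, 4, 7]
`container = {'data': outer}` → container = {'data': [4, 4, 7]}
`container['data'].append(50)` → outer = [4, 4, 7, 50]; container = {'data': [4, 4, 7, 50]}
`print(outer)` → prints [4, 4, 7, 50]

Answer: [4, 4, 7, 50]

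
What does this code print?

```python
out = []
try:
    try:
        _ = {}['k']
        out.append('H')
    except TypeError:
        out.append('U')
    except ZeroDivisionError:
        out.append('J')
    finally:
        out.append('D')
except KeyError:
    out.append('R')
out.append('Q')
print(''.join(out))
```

Execution trace: 'D' (finally) → 'R' (outer except KeyError) → 'Q' (after the try/except). Output: DRQ

Answer: DRQ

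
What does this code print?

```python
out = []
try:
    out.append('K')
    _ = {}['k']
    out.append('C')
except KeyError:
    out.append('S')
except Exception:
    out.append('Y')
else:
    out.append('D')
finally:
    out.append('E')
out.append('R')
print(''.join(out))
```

Execution trace: 'K' (try body) → 'S' (except KeyError) → 'E' (finally) → 'R' (after the try/except). Output: KSER

Answer: KSER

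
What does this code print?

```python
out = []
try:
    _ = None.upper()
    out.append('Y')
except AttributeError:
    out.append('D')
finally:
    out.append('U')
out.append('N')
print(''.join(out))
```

Execution trace: 'D' (except AttributeError) → 'U' (finally) → 'N' (after the try/except). Output: DUN

Answer: DUN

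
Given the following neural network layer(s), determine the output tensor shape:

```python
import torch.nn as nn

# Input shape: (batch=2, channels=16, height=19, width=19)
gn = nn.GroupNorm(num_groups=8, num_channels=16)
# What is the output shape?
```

Input: (2, 16, 19, 19) -> Output: (2, 16, 19, 19)

Answer: (2, 16, 19, 19)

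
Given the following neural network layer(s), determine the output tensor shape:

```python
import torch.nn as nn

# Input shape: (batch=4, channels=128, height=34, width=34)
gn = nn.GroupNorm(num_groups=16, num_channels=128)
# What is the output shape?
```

Input: (4, 128, 34, 34) -> Output: (4, 128, 34, 34)

Answer: (4, 128, 34, 34)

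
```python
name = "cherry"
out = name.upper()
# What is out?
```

Trace:
`name = "cherry"` → name = 'cherry'
`out = name.upper()` → out = 'CHERRY'
So out = 'CHERRY'

Answer: 'CHERRY'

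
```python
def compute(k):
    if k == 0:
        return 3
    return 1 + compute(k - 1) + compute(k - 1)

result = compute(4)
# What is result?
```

compute(k) = 1 + 2·compute(k-1), compute(0)=3. Closed form: (3+1)·2^4 - 1 = 63.

Answer: 63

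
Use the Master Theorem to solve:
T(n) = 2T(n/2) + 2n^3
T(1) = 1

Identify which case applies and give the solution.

a=2, b=2, f(n)=2n^3. log_2(2) = 1. Since c=3 > 1 and the regularity condition holds (2(n/2)^3 = (2/2^3)n^3 with 2/2^3 < 1), Case 3 applies: T(n) = Θ(f(n)) = O(n^3).

Answer: O(n^3) - Case 3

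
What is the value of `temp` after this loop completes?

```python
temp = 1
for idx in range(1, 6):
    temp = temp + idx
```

Start at 1, add 1 through 5
`temp` takes the values: 1 → 2 → 4 → 7 → 11 → 16

Answer: 16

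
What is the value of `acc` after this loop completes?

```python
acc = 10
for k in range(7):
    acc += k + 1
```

Start at 10, add 1 to 7 = 38
`acc` takes the values: 10 → 11 → 13 → 16 → 20 → 25 → 31 → 38

Answer: 38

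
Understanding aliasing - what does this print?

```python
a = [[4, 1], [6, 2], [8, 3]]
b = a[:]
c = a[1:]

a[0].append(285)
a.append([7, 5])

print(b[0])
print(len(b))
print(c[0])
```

Key concept: slice with nested mutation.
Step by step:
`a = [[4, 1], [6, 2], [8, 3]]` → a = [[4, 1], [6, 2], [8, 3]]
`b = a[:]` → b = [[4, 1], [6, 2], [8, 3]]
`c = a[1:]` → c = [[6, 2], [8, 3]]
`a[0].append(285)` → a = [[4, 1, 285], [6, 2], [8, 3]]; b = [[4, 1, 285], [6, 2], [8, 3]]
`a.append([7, 5])` → a = [[4, 1, 285], [6, 2], [8, 3], [7, 5]]
`print(b[0])` → prints [4, 1, 285]
`print(len(b))` → prints 3
`print(c[0])` → prints [6, 2]

Answer:
[4, 1, 285]
3
[6, 2]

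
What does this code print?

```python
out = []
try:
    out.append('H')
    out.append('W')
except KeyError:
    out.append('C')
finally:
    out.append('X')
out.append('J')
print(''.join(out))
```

Execution trace: 'H' (try body) → 'W' (try body, no exception) → 'X' (finally) → 'J' (after the try/except). Output: HWXJ

Answer: HWXJ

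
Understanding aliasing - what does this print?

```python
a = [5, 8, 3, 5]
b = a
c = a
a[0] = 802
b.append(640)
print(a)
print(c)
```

Key concept: multiple aliases.
Step by step:
`a = [5, 8, 3, 5]` → a = [5, 8, 3, 5]
`b = a` → b = [5, 8, 3, 5] (same object as a)
`c = a` → c = [5, 8, 3, 5] (same object as a, b)
`a[0] = 802` → a = [802, 8, 3, 5] (same object as b, c); b = [802, 8, 3, 5] (same object as a, c); c = [802, 8, 3, 5] (same object as a, b)
`b.append(640)` → a = [802, 8, 3, 5, 640] (same object as b, c); b = [802, 8, 3, 5, 640] (same object as a, c); c = [802, 8, 3, 5, 640] (same object as a, b)
`print(a)` → prints [802, 8, 3, 5, 640]
`print(c)` → prints [802, 8, 3, 5, 640]

Answer:
[802, 8, 3, 5, 640]
[802, 8, 3, 5, 640]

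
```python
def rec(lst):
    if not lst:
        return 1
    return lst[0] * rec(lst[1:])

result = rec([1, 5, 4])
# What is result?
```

Product over [1, 5, 4] = 1 * 5 * 4 = 20

Answer: 20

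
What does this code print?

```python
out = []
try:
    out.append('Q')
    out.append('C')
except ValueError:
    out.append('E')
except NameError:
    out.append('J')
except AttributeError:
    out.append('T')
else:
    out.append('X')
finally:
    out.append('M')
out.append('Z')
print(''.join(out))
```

Execution trace: 'Q' (try body) → 'C' (try body, no exception) → 'X' (else) → 'M' (finally) → 'Z' (after the try/except). Output: QCXMZ

Answer: QCXMZ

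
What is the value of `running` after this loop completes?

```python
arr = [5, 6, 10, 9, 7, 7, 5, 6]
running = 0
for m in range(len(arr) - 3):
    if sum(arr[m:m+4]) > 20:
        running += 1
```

Count windows with sum > 20
`running` takes the values: 0 → 1 → 2 → 3 → 4 → 5

Answer: 5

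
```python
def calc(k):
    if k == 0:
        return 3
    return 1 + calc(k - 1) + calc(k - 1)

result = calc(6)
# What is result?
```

calc(k) = 1 + 2·calc(k-1), calc(0)=3. Closed form: (3+1)·2^6 - 1 = 255.

Answer: 255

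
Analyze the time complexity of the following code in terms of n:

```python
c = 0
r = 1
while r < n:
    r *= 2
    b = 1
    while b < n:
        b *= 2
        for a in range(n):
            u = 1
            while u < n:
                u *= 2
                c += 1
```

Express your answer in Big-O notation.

Each loop level contributes: log n × log n × n × log n. Multiplying the contributions gives O(n log^3 n).

Answer: O(n log^3 n)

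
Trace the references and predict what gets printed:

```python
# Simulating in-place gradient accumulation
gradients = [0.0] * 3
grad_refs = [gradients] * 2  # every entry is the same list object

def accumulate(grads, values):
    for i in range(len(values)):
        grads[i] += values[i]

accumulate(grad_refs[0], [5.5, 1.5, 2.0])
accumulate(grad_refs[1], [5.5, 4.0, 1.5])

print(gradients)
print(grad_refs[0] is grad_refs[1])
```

Key concept: gradient accumulation aliasing.
Step by step:
`gradients = [0.0] * 3` → gradients = [0.0, 0.0, 0.0]
`grad_refs = [gradients] * 2` → grad_refs = [[0.0, 0.0, 0.0], [0.0, 0.0, 0.0]]
`accumulate(grad_refs[0], [5.5, 1.5, 2.0])` → gradients = [5.5, 1.5, 2.0]; grad_refs = [[5.5, 1.5, 2.0], [5.5, 1.5, 2.0]]
`accumulate(grad_refs[1], [5.5, 4.0, 1.5])` → gradients = [11.0, 5.5, 3.5]; grad_refs = [[11.0, 5.5, 3.5], [11.0, 5.5, 3.5]]
`print(gradients)` → prints [11.0, 5.5, 3.5]
`print(grad_refs[0] is grad_refs[1])` → prints True

Answer:
[11.0, 5.5, 3.5]
True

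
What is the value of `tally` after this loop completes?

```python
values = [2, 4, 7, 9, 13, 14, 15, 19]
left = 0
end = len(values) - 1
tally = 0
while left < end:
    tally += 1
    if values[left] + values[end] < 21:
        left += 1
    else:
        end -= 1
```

Steps to find pair summing to 21
`tally` takes the values: 0 → 1 → 2 → 3 → 4 → 5 → 6 → 7

Answer: 7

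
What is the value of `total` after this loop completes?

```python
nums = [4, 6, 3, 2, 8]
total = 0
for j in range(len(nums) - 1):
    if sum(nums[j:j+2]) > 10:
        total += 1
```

Count windows with sum > 10
`total` takes the values: 0

Answer: 0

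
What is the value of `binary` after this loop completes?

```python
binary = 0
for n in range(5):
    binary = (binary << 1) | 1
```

Build 5 consecutive 1-bits: 0b11111
`binary` takes the values: 0 → 1 → 3 → 7 → 15 → 31

Answer: 31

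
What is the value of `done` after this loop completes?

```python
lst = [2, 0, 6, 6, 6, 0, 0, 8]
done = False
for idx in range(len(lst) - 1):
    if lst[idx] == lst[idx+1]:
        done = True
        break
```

Check consecutive duplicates in [2, 0, 6, 6, 6, 0, 0, 8]
`done` takes the values: False → True

Answer: True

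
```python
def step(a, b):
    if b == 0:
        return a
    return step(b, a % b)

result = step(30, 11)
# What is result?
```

step(30, 11) -> step(11, 8) -> step(8, 3) -> step(3, 2) -> step(2, 1) -> step(1, 0) -> 1

Answer: 1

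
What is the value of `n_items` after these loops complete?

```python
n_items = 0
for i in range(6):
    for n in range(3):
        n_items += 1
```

6 * 3 = 18
`n_items` takes the values: 0 → 1 → 2 → 3 → 4 → 5 → 6 → 7 → 8 → 9 → 10 → 11 → 12 → 13 → 14 → 15 → 16 → 17 → 18

Answer: 18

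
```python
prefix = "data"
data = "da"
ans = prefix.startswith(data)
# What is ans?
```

Trace:
`prefix = "data"` → prefix = 'data'
`data = "da"` → data = 'da'
`ans = prefix.startswith(data)` → ans = True
So ans = True

Answer: True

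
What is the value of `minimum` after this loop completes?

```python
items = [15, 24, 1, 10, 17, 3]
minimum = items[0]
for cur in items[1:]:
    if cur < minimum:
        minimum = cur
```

Minimum of [15, 24, 1, 10, 17, 3]
`minimum` takes the values: 15 → 1

Answer: 1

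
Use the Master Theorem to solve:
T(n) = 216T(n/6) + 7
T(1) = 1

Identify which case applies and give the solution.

a=216, b=6, f(n)=7. log_6(216) = 3. Since c=0 < 3, Case 1 applies: T(n) = Θ(n^log_b(a)) = O(n^3).

Answer: O(n^3) - Case 1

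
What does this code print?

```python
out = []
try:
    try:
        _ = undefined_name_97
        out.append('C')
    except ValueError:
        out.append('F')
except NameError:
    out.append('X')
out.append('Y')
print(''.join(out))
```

Execution trace: 'X' (outer except NameError) → 'Y' (after the try/except). Output: XY

Answer: XY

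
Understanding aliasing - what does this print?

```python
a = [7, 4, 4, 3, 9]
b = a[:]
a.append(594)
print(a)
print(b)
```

Key concept: slice [:] creates copy.
Step by step:
`a = [7, 4, 4, 3, 9]` → a = [7, 4, 4, 3, 9]
`b = a[:]` → b = [7, 4, 4, 3, 9]
`a.append(594)` → a = [7, 4, 4, 3, 9, 594]
`print(a)` → prints [7, 4, 4, 3, 9, 594]
`print(b)` → prints [7, 4, 4, 3, 9]

Answer:
[7, 4, 4, 3, 9, 594]
[7, 4, 4, 3, 9]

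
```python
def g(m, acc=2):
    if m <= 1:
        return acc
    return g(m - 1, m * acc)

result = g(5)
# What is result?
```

Accumulator trace (n, acc): (5, 2) -> (4, 10) -> (3, 40) -> (2, 120) -> (1, 240) -> return 240

Answer: 240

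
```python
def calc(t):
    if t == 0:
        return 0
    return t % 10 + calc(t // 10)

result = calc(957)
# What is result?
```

Sum of digits of 957: 7 + 5 + 9 = 21

Answer: 21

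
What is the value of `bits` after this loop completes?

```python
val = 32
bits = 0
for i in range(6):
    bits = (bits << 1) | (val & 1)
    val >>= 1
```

Reverse lowest 6 bits of 32
`bits` takes the values: 0 → 1

Answer: 1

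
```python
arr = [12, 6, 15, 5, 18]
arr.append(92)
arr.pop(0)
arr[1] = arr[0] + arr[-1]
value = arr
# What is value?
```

Trace:
`arr = [12, 6, 15, 5, 18]` → arr = [12, 6, 15, 5, 18]
`arr.append(92)` → arr = [12, 6, 15, 5, 18, 92]
`arr.pop(0)` → arr = [6, 15, 5, 18, 92]
`arr[1] = arr[0] + arr[-1]` → arr = [6, 98, 5, 18, 92]
`value = arr` → value = [6, 98, 5, 18, 92]
So value = [6, 98, 5, 18, 92]

Answer: [6, 98, 5, 18, 92]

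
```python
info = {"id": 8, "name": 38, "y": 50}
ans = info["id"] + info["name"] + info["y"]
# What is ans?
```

Trace:
`info = {"id": 8, "name": 38, "y": 50}` → info = {'id': 8, 'name': 38, 'y': 50}
`ans = info["id"] + info["name"] + info["y"]` → ans = 96
So ans = 96

Answer: 96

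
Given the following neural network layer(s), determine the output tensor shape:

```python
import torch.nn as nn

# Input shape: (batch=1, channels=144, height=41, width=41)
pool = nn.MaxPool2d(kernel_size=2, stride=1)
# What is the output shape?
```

Input: (1, 144, 41, 41) -> Output: (1, 144, 40, 40)

Answer: (1, 144, 40, 40)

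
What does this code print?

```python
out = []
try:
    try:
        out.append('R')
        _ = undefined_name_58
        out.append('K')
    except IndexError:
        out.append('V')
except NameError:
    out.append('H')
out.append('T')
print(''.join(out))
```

Execution trace: 'R' (try body) → 'H' (outer except NameError) → 'T' (after the try/except). Output: RHT

Answer: RHT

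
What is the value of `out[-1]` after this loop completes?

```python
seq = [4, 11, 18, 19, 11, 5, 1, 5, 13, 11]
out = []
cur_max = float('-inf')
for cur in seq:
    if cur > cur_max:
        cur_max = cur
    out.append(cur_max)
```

Running max ends at 19
`out` takes the values: [] → [4] → [4, 11] → [4, 11, 18] → [4, 11, 18, 19] → [4, 11, 18, 19, 19] → [4, 11, 18, 19, 19, 19] → [4, 11, 18, 19, 19, 19, 19] → [4, 11, 18, 19, 19, 19, 19, 19] → [4, 11, 18, 19, 19, 19, 19, 19, 19] → [4, 11, 18, 19, 19, 19, 19, 19, 19, 19]
So `out[-1]` = 19

Answer: 19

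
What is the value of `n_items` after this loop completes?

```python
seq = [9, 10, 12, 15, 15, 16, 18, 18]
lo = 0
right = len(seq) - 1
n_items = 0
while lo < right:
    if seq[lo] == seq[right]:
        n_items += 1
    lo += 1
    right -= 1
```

Count matching pairs from ends
`n_items` takes the values: 0 → 1

Answer: 1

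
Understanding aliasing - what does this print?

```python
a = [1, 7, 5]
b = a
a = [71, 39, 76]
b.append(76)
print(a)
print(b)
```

Key concept: rebinding vs mutation: a is rebound to a new list, b still points at the original.
Step by step:
`a = [1, 7, 5]` → a = [1, 7, 5]
`b = a` → b = [1, 7, 5] (same object as a)
`a = [71, 39, 76]` → a = [71, 39, 76]
`b.append(76)` → b = [1, 7, 5, 76]
`print(a)` → prints [71, 39, 76]
`print(b)` → prints [1, 7, 5, 76]

Answer:
[71, 39, 76]
[1, 7, 5, 76]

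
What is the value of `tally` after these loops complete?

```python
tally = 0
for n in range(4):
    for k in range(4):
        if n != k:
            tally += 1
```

4² - 4 (exclude diagonal)
`tally` takes the values: 0 → 1 → 2 → 3 → 4 → 5 → 6 → 7 → 8 → 9 → 10 → 11 → 12

Answer: 12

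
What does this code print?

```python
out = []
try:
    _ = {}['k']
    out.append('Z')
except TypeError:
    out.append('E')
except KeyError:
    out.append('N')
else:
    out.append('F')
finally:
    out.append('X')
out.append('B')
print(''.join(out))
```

Execution trace: 'N' (except KeyError) → 'X' (finally) → 'B' (after the try/except). Output: NXB

Answer: NXB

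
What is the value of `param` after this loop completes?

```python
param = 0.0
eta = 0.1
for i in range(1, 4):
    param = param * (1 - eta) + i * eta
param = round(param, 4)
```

Moving average with lr=0.1
`param` takes the values: 0.0 → 0.1 → 0.29 → 0.561

Answer: 0.561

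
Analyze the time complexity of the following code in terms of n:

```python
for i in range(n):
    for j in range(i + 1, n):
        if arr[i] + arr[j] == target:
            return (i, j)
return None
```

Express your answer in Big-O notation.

This is Two sum brute force. Time complexity: O(n²).

Answer: O(n²)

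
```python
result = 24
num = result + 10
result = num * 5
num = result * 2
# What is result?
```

Trace:
`result = 24` → result = 24
`num = result + 10` → num = 34
`result = num * 5` → result = 170
`num = result * 2` → num = 340
So result = 170

Answer: 170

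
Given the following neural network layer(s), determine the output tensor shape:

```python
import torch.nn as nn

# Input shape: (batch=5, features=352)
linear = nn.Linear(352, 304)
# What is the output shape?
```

Input: (5, 352) -> Output: (5, 304)

Answer: (5, 304)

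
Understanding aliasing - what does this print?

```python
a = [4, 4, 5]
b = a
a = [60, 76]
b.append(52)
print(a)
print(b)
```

Key concept: rebinding vs mutation: a is rebound to a new list, b still points at the original.
Step by step:
`a = [4, 4, 5]` → a = [4, 4, 5]
`b = a` → b = [4, 4, 5] (same object as a)
`a = [60, 76]` → a = [60, 76]
`b.append(52)` → b = [4, 4, 5, 52]
`print(a)` → prints [60, 76]
`print(b)` → prints [4, 4, 5, 52]

Answer:
[60, 76]
[4, 4, 5, 52]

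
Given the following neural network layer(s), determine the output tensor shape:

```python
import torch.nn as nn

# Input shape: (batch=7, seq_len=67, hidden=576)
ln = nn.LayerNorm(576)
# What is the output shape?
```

Input: (7, 67, 576) -> Output: (7, 67, 576)

Answer: (7, 67, 576)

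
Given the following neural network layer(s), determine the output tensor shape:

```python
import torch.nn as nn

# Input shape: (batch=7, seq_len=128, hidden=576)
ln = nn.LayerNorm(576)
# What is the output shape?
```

Input: (7, 128, 576) -> Output: (7, 128, 576)

Answer: (7, 128, 576)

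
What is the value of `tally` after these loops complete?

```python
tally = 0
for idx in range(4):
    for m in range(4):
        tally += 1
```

4 * 4 = 16
`tally` takes the values: 0 → 1 → 2 → 3 → 4 → 5 → 6 → 7 → 8 → 9 → 10 → 11 → 12 → 13 → 14 → 15 → 16

Answer: 16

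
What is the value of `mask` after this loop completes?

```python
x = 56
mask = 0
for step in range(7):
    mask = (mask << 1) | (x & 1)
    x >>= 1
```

Reverse lowest 7 bits of 56
`mask` takes the values: 0 → 1 → 3 → 7 → 14

Answer: 14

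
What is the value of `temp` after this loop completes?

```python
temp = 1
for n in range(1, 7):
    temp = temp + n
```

Start at 1, add 1 through 6
`temp` takes the values: 1 → 2 → 4 → 7 → 11 → 16 → 22

Answer: 22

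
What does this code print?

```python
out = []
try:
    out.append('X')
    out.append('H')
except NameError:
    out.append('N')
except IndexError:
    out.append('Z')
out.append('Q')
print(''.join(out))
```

Execution trace: 'X' (try body) → 'H' (try body, no exception) → 'Q' (after the try/except). Output: XHQ

Answer: XHQ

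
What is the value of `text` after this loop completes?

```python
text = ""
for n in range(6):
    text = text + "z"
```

Repeat 'z' 6 times
`text` takes the values: "" → "z" → "zz" → "zzz" → "zzzz" → "zzzzz" → "zzzzzz"

Answer: "zzzzzz"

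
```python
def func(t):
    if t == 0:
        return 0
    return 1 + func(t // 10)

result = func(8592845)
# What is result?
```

Count of digits of 8592845: 7

Answer: 7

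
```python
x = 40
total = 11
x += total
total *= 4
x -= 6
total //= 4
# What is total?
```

Trace:
`x = 40` → x = 40
`total = 11` → total = 11
`x += total` → x = 51
`total *= 4` → total = 44
`x -= 6` → x = 45
`total //= 4` → total = 11
So total = 11

Answer: 11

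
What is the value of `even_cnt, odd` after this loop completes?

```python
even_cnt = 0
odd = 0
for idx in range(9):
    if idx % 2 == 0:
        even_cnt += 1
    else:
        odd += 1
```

Count evens and odds in range(9)
`even_cnt, odd` takes the values: (0, 0) → (1, 0) → (1, 1) → (2, 1) → (2, 2) → (3, 2) → (3, 3) → (4, 3) → (4, 4) → (5, 4)

Answer: 5, 4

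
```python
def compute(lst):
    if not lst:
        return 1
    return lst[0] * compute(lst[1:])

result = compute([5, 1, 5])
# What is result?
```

Product over [5, 1, 5] = 5 * 1 * 5 = 25

Answer: 25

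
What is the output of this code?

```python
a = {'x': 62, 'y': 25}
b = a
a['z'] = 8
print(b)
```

Key concept: dict aliasing.
Step by step:
`a = {'x': 62, 'y': 25}` → a = {'x': 62, 'y': 25}
`b = a` → b = {'x': 62, 'y': 25} (same object as a)
`a['z'] = 8` → a = {'x': 62, 'y': 25, 'z': 8} (same object as b); b = {'x': 62, 'y': 25, 'z': 8} (same object as a)
`print(b)` → prints {'x': 62, 'y': 25, 'z': 8}

Answer: {'x': 62, 'y': 25, 'z': 8}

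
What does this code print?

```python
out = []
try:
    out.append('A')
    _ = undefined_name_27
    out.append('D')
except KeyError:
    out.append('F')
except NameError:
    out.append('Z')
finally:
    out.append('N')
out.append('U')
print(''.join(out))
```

Execution trace: 'A' (try body) → 'Z' (except NameError) → 'N' (finally) → 'U' (after the try/except). Output: AZNU

Answer: AZNU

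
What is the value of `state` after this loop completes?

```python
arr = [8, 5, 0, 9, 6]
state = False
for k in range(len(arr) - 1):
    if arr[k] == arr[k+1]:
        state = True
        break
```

Check consecutive duplicates in [8, 5, 0, 9, 6]
`state` takes the values: False

Answer: False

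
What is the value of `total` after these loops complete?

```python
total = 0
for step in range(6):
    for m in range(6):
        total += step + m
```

Sum of all step+m for step,m in 6x6
`total` takes the values: 0 → 1 → 3 → 6 → 10 → 15 → 16 → 18 → 21 → 25 → 30 → 36 → 38 → 41 → 45 → 50 → 56 → 63 → 66 → 70 → 75 → 81 → 88 → 96 → 100 → 105 → 111 → 118 → 126 → 135 → 140 → 146 → 153 → 161 → 170 → 180

Answer: 180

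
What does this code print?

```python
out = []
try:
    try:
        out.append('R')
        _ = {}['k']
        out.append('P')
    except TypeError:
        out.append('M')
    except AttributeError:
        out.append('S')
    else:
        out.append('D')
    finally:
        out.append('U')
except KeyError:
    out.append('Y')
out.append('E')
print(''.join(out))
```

Execution trace: 'R' (try body) → 'U' (finally) → 'Y' (outer except KeyError) → 'E' (after the try/except). Output: RUYE

Answer: RUYE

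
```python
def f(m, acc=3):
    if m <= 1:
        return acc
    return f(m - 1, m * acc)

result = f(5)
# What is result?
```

Accumulator trace (n, acc): (5, 3) -> (4, 15) -> (3, 60) -> (2, 180) -> (1, 360) -> return 360

Answer: 360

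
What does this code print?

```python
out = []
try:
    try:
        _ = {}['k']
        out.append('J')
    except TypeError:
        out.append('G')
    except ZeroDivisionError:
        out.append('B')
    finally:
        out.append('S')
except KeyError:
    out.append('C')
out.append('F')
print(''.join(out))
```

Execution trace: 'S' (inner finally) → 'C' (outer except KeyError) → 'F' (after the try/except). Output: SCF

Answer: SCF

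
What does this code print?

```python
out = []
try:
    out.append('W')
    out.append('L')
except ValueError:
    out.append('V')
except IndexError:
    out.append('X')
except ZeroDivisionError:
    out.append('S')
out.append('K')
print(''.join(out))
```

Execution trace: 'W' (try body) → 'L' (try body, no exception) → 'K' (after the try/except). Output: WLK

Answer: WLK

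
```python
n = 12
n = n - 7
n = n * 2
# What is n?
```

Trace:
`n = 12` → n = 12
`n = n - 7` → n = 5
`n = n * 2` → n = 10
So n = 10

Answer: 10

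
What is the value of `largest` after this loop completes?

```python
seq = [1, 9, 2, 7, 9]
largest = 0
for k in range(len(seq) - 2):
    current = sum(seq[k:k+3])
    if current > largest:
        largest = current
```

Max sum of 3-element window in [1, 9, 2, 7, 9]
`largest` takes the values: 0 → 12 → 18

Answer: 18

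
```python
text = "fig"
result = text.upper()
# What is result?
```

Trace:
`text = "fig"` → text = 'fig'
`result = text.upper()` → result = 'FIG'
So result = 'FIG'

Answer: 'FIG'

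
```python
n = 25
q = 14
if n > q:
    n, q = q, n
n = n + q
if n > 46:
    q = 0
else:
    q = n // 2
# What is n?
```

Trace:
`n = 25` → n = 25
`q = 14` → q = 14
`if n > q: ...` → n > q is True → n = 14; q = 25
`n = n + q` → n = 39
`if n > 46: ...` → n > 46 is False, take else branch → q = 19
So n = 39

Answer: 39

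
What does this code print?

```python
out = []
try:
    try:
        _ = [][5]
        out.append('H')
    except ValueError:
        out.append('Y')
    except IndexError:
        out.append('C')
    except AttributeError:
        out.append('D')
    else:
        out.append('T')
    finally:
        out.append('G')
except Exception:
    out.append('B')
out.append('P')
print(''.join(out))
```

Execution trace: 'C' (inner except IndexError) → 'G' (inner finally) → 'P' (after the try/except). Output: CGP

Answer: CGP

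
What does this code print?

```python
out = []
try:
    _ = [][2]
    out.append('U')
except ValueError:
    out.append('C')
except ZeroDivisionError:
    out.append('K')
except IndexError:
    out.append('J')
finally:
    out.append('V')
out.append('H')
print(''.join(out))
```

Execution trace: 'J' (except IndexError) → 'V' (finally) → 'H' (after the try/except). Output: JVH

Answer: JVH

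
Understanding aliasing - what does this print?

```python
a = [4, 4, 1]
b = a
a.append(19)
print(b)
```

Key concept: basic list aliasing.
Step by step:
`a = [4, 4, 1]` → a = [4, 4, 1]
`b = a` → b = [4, 4, 1] (same object as a)
`a.append(19)` → a = [4, 4, 1, 19] (same object as b); b = [4, 4, 1, 19] (same object as a)
`print(b)` → prints [4, 4, 1, 19]

Answer: [4, 4, 1, 19]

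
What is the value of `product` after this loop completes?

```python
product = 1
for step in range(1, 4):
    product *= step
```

3! = 6
`product` takes the values: 1 → 2 → 6

Answer: 6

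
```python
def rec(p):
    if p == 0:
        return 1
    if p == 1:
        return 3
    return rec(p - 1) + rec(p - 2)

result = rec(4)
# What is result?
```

Build up from base cases: rec(0)=1, rec(1)=3, rec(2)=4, rec(3)=7, rec(4)=11

Answer: 11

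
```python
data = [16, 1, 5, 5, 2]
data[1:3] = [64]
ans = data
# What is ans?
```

Trace:
`data = [16, 1, 5, 5, 2]` → data = [16, 1, 5, 5, 2]
`data[1:3] = [64]` → data = [16, 64, 5, 2]
`ans = data` → ans = [16, 64, 5, 2]
So ans = [16, 64, 5, 2]

Answer: [16, 64, 5, 2]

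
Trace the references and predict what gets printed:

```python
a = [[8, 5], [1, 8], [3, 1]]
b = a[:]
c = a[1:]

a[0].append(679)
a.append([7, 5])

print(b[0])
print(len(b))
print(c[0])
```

Key concept: slice with nested mutation.
Step by step:
`a = [[8, 5], [1, 8], [3, 1]]` → a = [[8, 5], [1, 8], [3, 1]]
`b = a[:]` → b = [[8, 5], [1, 8], [3, 1]]
`c = a[1:]` → c = [[1, 8], [3, 1]]
`a[0].append(679)` → a = [[8, 5, 679], [1, 8], [3, 1]]; b = [[8, 5, 679], [1, 8], [3, 1]]
`a.append([7, 5])` → a = [[8, 5, 679], [1, 8], [3, 1], [7, 5]]
`print(b[0])` → prints [8, 5, 679]
`print(len(b))` → prints 3
`print(c[0])` → prints [1, 8]

Answer:
[8, 5, 679]
3
[1, 8]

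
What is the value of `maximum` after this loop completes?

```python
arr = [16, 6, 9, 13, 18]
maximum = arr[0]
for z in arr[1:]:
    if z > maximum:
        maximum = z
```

Maximum of [16, 6, 9, 13, 18]
`maximum` takes the values: 16 → 18

Answer: 18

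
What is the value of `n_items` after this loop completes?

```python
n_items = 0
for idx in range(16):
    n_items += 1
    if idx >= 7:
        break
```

Loop breaks when idx reaches 7, n_items is 8
`n_items` takes the values: 0 → 1 → 2 → 3 → 4 → 5 → 6 → 7 → 8

Answer: 8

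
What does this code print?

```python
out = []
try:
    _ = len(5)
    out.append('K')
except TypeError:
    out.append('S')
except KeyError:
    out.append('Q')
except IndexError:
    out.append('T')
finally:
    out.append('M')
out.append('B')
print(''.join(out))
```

Execution trace: 'S' (except TypeError) → 'M' (finally) → 'B' (after the try/except). Output: SMB

Answer: SMB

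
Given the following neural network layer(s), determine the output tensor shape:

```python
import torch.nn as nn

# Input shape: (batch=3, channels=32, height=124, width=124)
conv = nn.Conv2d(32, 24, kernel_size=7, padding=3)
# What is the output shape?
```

Input: (3, 32, 124, 124) -> Output: (3, 24, 124, 124)

Answer: (3, 24, 124, 124)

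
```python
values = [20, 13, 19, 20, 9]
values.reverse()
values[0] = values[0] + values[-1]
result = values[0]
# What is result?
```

Trace:
`values = [20, 13, 19, 20, 9]` → values = [20, 13, 19, 20, 9]
`values.reverse()` → values = [9, 20, 19, 13, 20]
`values[0] = values[0] + values[-1]` → values = [29, 20, 19, 13, 20]
`result = values[0]` → result = 29
So result = 29

Answer: 29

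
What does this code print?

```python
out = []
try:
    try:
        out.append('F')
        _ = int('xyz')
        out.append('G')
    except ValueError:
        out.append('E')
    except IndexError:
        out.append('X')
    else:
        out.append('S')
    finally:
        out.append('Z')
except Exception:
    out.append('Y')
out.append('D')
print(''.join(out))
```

Execution trace: 'F' (inner try body) → 'E' (inner except ValueError) → 'Z' (inner finally) → 'D' (after the try/except). Output: FEZD

Answer: FEZD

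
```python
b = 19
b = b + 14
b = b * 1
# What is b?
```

Trace:
`b = 19` → b = 19
`b = b + 14` → b = 33
`b = b * 1` → b = 33
So b = 33

Answer: 33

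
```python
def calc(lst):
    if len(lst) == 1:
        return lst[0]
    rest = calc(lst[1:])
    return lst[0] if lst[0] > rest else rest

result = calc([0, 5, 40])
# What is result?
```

Recursive max over [0, 5, 40] = 40

Answer: 40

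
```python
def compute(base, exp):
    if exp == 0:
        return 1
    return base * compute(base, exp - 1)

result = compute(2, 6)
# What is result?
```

compute(2, 6) = 2 * 2 * 2 * 2 * 2 * 2 = 64

Answer: 64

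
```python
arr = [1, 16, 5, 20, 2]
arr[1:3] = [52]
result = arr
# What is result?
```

Trace:
`arr = [1, 16, 5, 20, 2]` → arr = [1, 16, 5, 20, 2]
`arr[1:3] = [52]` → arr = [1, 52, 20, 2]
`result = arr` → result = [1, 52, 20, 2]
So result = [1, 52, 20, 2]

Answer: [1, 52, 20, 2]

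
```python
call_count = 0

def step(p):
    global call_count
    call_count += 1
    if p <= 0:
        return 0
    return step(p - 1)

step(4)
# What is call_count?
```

Linear recursion stepping by 1: 5 calls from p=4 down to ≤0.

Answer: 5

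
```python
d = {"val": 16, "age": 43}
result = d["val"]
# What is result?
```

Trace:
`d = {"val": 16, "age": 43}` → d = {'val': 16, 'age': 43}
`result = d["val"]` → result = 16
So result = 16

Answer: 16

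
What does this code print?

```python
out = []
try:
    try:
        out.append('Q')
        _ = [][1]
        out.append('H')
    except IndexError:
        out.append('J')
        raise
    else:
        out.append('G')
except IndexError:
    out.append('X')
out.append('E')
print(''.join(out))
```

Execution trace: 'Q' (inner try body) → 'J' (inner except IndexError) → 'X' (outer except IndexError) → 'E' (after the try/except). Output: QJXE

Answer: QJXE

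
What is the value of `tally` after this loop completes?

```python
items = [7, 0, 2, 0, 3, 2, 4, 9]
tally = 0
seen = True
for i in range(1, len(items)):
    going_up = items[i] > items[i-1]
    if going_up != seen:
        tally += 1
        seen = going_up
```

Count direction changes in [7, 0, 2, 0, 3, 2, 4, 9]
`tally` takes the values: 0 → 1 → 2 → 3 → 4 → 5 → 6

Answer: 6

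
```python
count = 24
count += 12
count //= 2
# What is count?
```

Trace:
`count = 24` → count = 24
`count += 12` → count = 36
`count //= 2` → count = 18
So count = 18

Answer: 18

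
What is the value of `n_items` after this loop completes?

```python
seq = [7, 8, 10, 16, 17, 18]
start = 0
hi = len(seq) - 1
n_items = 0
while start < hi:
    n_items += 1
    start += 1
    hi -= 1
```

Iterations until pointers meet (list length 6)
`n_items` takes the values: 0 → 1 → 2 → 3

Answer: 3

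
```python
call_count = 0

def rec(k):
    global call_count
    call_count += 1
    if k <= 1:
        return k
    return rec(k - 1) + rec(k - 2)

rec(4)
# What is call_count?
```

Calls(k) = 1 + Calls(k-1) + Calls(k-2); Calls(0)=Calls(1)=1. For k=4 this gives 9.

Answer: 9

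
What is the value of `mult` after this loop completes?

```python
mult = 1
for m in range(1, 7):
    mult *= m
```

6! = 720
`mult` takes the values: 1 → 2 → 6 → 24 → 120 → 720

Answer: 720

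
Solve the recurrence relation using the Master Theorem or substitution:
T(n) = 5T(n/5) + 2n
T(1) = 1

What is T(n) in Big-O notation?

By Master Theorem: a=5, b=5, f(n)=2n. Since log_5(5) = 1 and f(n) = Θ(n^1), Case 2 applies. T(n) = O(n log n).

Answer: O(n log n)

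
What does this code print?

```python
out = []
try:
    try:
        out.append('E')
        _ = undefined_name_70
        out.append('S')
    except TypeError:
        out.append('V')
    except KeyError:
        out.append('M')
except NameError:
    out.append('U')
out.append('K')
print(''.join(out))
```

Execution trace: 'E' (try body) → 'U' (outer except NameError) → 'K' (after the try/except). Output: EUK

Answer: EUK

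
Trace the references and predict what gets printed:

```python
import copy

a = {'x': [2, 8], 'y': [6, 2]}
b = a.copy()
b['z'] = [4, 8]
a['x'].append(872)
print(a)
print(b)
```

Key concept: shallow copy of dict with mutable values.
Step by step:
`a = {'x': [2, 8], 'y': [6, 2]}` → a = {'x': [2, 8], 'y': [6, 2]}
`b = a.copy()` → b = {'x': [2, 8], 'y': [6, 2]}
`b['z'] = [4, 8]` → b = {'x': [2, 8], 'y': [6, 2], 'z': [4, 8]}
`a['x'].append(872)` → a = {'x': [2, 8, 872], 'y': [6, 2]}; b = {'x': [2, 8, 872], 'y': [6, 2], 'z': [4, 8]}
`print(a)` → prints {'x': [2, 8, 872], 'y': [6, 2]}
`print(b)` → prints {'x': [2, 8, 872], 'y': [6, 2], 'z': [4, 8]}

Answer:
{'x': [2, 8, 872], 'y': [6, 2]}
{'x': [2, 8, 872], 'y': [6, 2], 'z': [4, 8]}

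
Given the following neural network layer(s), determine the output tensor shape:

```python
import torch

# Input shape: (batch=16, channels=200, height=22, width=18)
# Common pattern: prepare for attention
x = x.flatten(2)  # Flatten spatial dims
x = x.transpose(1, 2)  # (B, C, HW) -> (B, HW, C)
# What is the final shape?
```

Input: (16, 200, 22, 18) -> after flatten(2): (16, 200, 396) -> Output: (16, 396, 200)

Answer: (16, 396, 200)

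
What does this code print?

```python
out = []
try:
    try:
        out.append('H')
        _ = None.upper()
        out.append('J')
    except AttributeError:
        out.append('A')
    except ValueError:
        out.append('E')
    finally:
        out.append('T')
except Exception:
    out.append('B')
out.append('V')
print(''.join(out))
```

Execution trace: 'H' (inner try body) → 'A' (inner except AttributeError) → 'T' (inner finally) → 'V' (after the try/except). Output: HATV

Answer: HATV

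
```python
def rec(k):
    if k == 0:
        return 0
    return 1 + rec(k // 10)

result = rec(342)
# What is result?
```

Count of digits of 342: 3

Answer: 3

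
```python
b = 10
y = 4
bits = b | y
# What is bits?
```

Trace:
`b = 10` → b = 10
`y = 4` → y = 4
`bits = b | y` → bits = 14
So bits = 14

Answer: 14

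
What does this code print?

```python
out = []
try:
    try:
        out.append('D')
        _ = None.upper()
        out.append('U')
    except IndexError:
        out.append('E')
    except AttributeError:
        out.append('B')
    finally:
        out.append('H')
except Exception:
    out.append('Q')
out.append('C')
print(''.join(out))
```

Execution trace: 'D' (inner try body) → 'B' (inner except AttributeError) → 'H' (inner finally) → 'C' (after the try/except). Output: DBHC

Answer: DBHC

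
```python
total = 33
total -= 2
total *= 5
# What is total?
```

Trace:
`total = 33` → total = 33
`total -= 2` → total = 31
`total *= 5` → total = 155
So total = 155

Answer: 155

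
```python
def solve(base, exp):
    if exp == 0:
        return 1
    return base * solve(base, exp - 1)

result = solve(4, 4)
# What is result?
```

solve(4, 4) = 4 * 4 * 4 * 4 = 256

Answer: 256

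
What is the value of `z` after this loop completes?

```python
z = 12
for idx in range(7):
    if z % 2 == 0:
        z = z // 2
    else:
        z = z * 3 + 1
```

Collatz-style transformation from 12
`z` takes the values: 12 → 6 → 3 → 10 → 5 → 16 → 8 → 4

Answer: 4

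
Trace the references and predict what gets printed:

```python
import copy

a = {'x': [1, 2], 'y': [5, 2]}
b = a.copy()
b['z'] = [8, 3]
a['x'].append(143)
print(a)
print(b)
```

Key concept: shallow copy of dict with mutable values.
Step by step:
`a = {'x': [1, 2], 'y': [5, 2]}` → a = {'x': [1, 2], 'y': [5, 2]}
`b = a.copy()` → b = {'x': [1, 2], 'y': [5, 2]}
`b['z'] = [8, 3]` → b = {'x': [1, 2], 'y': [5, 2], 'z': [8, 3]}
`a['x'].append(143)` → a = {'x': [1, 2, 143], 'y': [5, 2]}; b = {'x': [1, 2, 143], 'y': [5, 2], 'z': [8, 3]}
`print(a)` → prints {'x': [1, 2, 143], 'y': [5, 2]}
`print(b)` → prints {'x': [1, 2, 143], 'y': [5, 2], 'z': [8, 3]}

Answer:
{'x': [1, 2, 143], 'y': [5, 2]}
{'x': [1, 2, 143], 'y': [5, 2], 'z': [8, 3]}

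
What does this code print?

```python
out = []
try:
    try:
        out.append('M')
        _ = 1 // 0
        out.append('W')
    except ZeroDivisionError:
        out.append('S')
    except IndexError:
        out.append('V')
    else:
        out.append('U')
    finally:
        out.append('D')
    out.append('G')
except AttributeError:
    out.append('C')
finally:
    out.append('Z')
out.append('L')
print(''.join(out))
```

Execution trace: 'M' (inner try body) → 'S' (inner except ZeroDivisionError) → 'D' (inner finally) → 'G' (try body, no exception) → 'Z' (finally) → 'L' (after the try/except). Output: MSDGZL

Answer: MSDGZL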